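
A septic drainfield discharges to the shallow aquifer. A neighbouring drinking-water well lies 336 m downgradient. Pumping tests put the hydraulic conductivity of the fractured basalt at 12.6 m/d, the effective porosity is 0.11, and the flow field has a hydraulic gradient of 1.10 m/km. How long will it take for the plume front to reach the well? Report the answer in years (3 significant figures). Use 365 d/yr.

7.31 years

Darcy flux q = K·i = 12.6 × 0.0011 = 0.01386 m/d
v_s = q/n_e = 0.01386/0.11 = 0.1260 m/d
t = L / v = 336 / 0.1260 = 2667 d
   = 2667 / 365 = 7.31 yr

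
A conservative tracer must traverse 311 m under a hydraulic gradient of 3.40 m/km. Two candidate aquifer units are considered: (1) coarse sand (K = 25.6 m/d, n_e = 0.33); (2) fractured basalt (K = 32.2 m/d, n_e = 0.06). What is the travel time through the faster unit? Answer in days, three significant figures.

170 days

Unit 1 (coarse sand): v = 25.6×0.0034/0.33 = 0.2638 m/d, t = 311/0.2638 = 1179 d
Unit 2 (fractured basalt): v = 32.2×0.0034/0.06 = 1.825 m/d, t = 311/1.825 = 170.4 d
Faster unit: t = 170 d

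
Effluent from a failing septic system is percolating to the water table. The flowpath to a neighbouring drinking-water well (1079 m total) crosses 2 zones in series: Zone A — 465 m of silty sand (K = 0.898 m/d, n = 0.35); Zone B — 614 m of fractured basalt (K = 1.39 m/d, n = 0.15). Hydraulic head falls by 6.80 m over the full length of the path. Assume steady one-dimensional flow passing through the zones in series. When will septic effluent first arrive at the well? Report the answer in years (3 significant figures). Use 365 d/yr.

98.5 years

Steady 1-D flow in series ⇒ the Darcy flux q is identical in every zone and the zone head losses add (resistances L/K in series).
Σ(L/K) = 465/0.898 + 614/1.39 = 517.8 + 441.7 = 959.5 d
q = ΔH / Σ(L/K) = 6.80 / 959.5 = 0.007087 m/d (same in every zone)
Zone A: v = q/n = 0.007087/0.35 = 0.02025 m/d → t_A = 465/0.02025 = 22970 d
Zone B: v = q/n = 0.007087/0.15 = 0.04724 m/d → t_B = 614/0.04724 = 13000 d
Total t = 22970 + 13000 = 35960 d
   = 35960 / 365 = 98.5 yr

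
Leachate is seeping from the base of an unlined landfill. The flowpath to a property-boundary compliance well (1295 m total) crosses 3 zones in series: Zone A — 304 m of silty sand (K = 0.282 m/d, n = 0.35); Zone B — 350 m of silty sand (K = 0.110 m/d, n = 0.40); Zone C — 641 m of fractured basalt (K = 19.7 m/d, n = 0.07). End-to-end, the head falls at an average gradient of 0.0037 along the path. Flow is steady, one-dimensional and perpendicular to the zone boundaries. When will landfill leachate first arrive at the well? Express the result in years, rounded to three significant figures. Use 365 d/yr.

715 years

For zones in series the flux q is common to all zones; the equivalent conductivity is the harmonic (thickness-weighted) mean, K_eq = L_total / Σ(L_j/K_j).
Σ(L/K) = 304/0.282 + 350/0.110 + 641/19.7 = 1078 + 3182 + 32.54 = 4292 d
K_eq = L_total / Σ(L/K) = 1295 / 4292 = 0.3017 m/d
q = K_eq · i = 0.3017 × 0.0037 = 0.001116 m/d (same in every zone)
Zone A: v = q/n = 0.001116/0.35 = 0.003189 m/d → t_A = 304/0.003189 = 95320 d
Zone B: v = q/n = 0.001116/0.40 = 0.002791 m/d → t_B = 350/0.002791 = 125400 d
Zone C: v = q/n = 0.001116/0.07 = 0.01595 m/d → t_C = 641/0.01595 = 40200 d
Total t = 95320 + 125400 + 40200 = 260900 d
   = 260900 / 365 = 715 yr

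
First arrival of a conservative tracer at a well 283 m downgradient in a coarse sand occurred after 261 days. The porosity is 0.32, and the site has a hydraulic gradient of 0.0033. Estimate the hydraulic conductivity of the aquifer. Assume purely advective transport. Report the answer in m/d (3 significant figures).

v = L / t = 283 / 261 = 1.084 m/d
K = v · n / i = 1.084 × 0.32 / 0.0033 = 105 m/d

105 m/d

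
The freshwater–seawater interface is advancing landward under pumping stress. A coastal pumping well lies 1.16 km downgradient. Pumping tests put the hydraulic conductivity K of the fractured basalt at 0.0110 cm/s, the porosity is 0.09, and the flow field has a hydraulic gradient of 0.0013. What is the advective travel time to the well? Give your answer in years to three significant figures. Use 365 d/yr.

23.2 years

K = 0.0110 cm/s × 864 = 9.504 m/d
Specific discharge q = 9.504 × 0.0013 = 0.01236 m/d
Seepage velocity v = q / n = 0.01236 / 0.09 = 0.1373 m/d
L = 1.16 km = 1160 m
t = L / v = 1160 / 0.1373 = 8450 d
   = 8450 / 365 = 23.2 yr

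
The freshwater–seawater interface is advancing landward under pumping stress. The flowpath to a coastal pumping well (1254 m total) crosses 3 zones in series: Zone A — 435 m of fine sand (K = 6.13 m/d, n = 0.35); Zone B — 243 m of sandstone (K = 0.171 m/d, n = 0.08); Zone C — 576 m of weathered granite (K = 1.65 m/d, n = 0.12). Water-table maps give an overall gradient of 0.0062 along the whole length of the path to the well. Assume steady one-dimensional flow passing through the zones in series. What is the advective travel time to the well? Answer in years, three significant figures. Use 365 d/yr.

156 years

Continuity: the same q passes through each zone, so ΔH = q·Σ(L_j/K_j) — the zones act as resistances in series.
Σ(L/K) = 435/6.13 + 243/0.171 + 576/1.65 = 70.96 + 1421 + 349.1 = 1841 d
K_eq = L_total / Σ(L/K) = 1254 / 1841 = 0.6811 m/d
q = K_eq · i = 0.6811 × 0.0062 = 0.004223 m/d (same in every zone)
Zone A: v = q/n = 0.004223/0.35 = 0.01207 m/d → t_A = 435/0.01207 = 36050 d
Zone B: v = q/n = 0.004223/0.08 = 0.05279 m/d → t_B = 243/0.05279 = 4603 d
Zone C: v = q/n = 0.004223/0.12 = 0.03519 m/d → t_C = 576/0.03519 = 16370 d
Total t = 36050 + 4603 + 16370 = 57020 d
   = 57020 / 365 = 156 yr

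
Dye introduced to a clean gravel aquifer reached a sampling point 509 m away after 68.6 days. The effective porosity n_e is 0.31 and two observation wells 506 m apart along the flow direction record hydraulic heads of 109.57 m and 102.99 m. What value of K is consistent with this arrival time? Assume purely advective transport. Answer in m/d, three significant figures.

Hydraulic gradient i = (109.57 − 102.99) / 506 = 6.58 / 506 = 0.01300
v = L / t = 509 / 68.6 = 7.420 m/d
K = v · n / i = 7.420 × 0.31 / 0.01300 = 177 m/d

177 m/d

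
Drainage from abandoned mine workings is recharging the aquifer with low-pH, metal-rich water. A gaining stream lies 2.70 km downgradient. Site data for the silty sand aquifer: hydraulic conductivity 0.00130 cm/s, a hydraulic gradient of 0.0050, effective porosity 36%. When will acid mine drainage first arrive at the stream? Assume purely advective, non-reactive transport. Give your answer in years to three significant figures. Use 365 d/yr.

K = 0.00130 cm/s × 864 = 1.123 m/d
Darcy flux q = K·i = 1.123 × 0.0050 = 0.005616 m/d
Seepage velocity v = q / n = 0.005616 / 0.36 = 0.01560 m/d
L = 2.70 km = 2700 m
t = L / v = 2700 / 0.01560 = 173100 d
   = 173100 / 365 = 474 yr

474 years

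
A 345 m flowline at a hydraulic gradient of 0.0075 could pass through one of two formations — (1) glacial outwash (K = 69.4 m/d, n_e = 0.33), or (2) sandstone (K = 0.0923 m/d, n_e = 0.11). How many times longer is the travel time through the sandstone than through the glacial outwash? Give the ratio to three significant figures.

Unit 1 (glacial outwash): v = 69.4×0.0075/0.33 = 1.577 m/d, t = 345/1.577 = 218.7 d
Unit 2 (sandstone): v = 0.0923×0.0075/0.11 = 0.006293 m/d, t = 345/0.006293 = 54820 d
t(sandstone) / t(glacial outwash) = 54820/218.7 = 251

251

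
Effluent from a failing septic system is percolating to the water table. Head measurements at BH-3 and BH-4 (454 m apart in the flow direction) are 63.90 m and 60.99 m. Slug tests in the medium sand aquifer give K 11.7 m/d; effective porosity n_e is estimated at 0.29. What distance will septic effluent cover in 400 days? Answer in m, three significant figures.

103 m

Hydraulic gradient i = (63.90 − 60.99) / 454 = 2.91 / 454 = 0.006410
Specific discharge q = 11.7 × 0.006410 = 0.07499 m/d
Seepage velocity v = q / n = 0.07499 / 0.29 = 0.2586 m/d
L = v × T = 0.2586 × 400 = 103.4 m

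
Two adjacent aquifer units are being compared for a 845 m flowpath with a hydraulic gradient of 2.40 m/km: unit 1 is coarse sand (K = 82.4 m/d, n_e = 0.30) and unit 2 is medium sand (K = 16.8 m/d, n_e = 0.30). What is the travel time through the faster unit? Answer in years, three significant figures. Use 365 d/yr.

Unit 1 (coarse sand): v = 82.4×0.0024/0.30 = 0.6592 m/d, t = 845/0.6592 = 1282 d
Unit 2 (medium sand): v = 16.8×0.0024/0.30 = 0.1344 m/d, t = 845/0.1344 = 6287 d
Faster: 1282 d / 365 = 3.51 yr

3.51 years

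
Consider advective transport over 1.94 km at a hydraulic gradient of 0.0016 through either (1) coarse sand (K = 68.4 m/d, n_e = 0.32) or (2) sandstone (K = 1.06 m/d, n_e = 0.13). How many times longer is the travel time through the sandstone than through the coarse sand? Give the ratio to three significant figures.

Unit 1 (coarse sand): v = 68.4×0.0016/0.32 = 0.3420 m/d, t = 1940/0.3420 = 5673 d
Unit 2 (sandstone): v = 1.06×0.0016/0.13 = 0.01305 m/d, t = 1940/0.01305 = 148700 d
t(sandstone) / t(coarse sand) = 148700/5673 = 26.2

26.2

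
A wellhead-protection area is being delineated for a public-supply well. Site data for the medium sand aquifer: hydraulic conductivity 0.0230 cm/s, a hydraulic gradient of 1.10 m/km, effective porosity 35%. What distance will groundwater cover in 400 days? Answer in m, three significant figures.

25.0 m

K = 0.0230 cm/s × 864 = 19.87 m/d
Specific discharge q = 19.87 × 0.0011 = 0.02186 m/d
v = Ki/n = 19.87·0.0011/0.35 = 0.06245 m/d
L = v × T = 0.06245 × 400 = 24.98 m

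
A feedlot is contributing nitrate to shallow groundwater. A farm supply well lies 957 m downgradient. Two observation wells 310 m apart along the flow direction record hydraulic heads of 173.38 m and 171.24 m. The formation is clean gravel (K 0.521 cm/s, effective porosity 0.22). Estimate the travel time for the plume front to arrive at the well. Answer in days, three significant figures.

Hydraulic gradient i = (173.38 − 171.24) / 310 = 2.14 / 310 = 0.006903
K = 0.521 cm/s × 864 = 450.1 m/d
Darcy flux q = K·i = 450.1 × 0.006903 = 3.107 m/d
Average linear velocity = 3.107 / 0.22 = 14.12 m/d
t = L / v = 957 / 14.12 = 67.75 d

67.8 days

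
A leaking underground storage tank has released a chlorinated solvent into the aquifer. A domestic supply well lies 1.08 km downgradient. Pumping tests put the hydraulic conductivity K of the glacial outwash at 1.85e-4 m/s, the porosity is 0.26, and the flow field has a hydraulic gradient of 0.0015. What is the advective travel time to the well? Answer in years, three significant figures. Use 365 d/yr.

32.1 years

K = 1.85e-4 m/s × 86400 s/d = 15.98 m/d
q = Ki = 15.98 × 0.0015 = 0.02398 m/d
v = Ki/n = 15.98·0.0015/0.26 = 0.09222 m/d
L = 1.08 km = 1080 m
t = L / v = 1080 / 0.09222 = 11710 d
   = 11710 / 365 = 32.1 yr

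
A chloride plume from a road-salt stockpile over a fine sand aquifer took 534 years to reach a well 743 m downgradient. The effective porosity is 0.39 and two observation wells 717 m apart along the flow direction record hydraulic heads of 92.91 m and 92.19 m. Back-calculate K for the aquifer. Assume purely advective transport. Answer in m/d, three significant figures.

Hydraulic gradient i = (92.91 − 92.19) / 717 = 0.72 / 717 = 0.001004
t = 534 years = 194900 d
v = L / t = 743 / 194900 = 0.003812 m/d
K = v · n / i = 0.003812 × 0.39 / 0.001004 = 1.48 m/d

1.48 m/d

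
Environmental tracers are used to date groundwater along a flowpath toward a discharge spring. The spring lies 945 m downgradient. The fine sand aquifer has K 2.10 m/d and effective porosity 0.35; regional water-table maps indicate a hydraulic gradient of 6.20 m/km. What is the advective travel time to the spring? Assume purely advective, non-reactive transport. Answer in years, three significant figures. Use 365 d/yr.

q = Ki = 2.10 × 0.0062 = 0.01302 m/d
Seepage velocity v = q / n = 0.01302 / 0.35 = 0.03720 m/d
t = L / v = 945 / 0.03720 = 25400 d
   = 25400 / 365 = 69.6 yr

69.6 years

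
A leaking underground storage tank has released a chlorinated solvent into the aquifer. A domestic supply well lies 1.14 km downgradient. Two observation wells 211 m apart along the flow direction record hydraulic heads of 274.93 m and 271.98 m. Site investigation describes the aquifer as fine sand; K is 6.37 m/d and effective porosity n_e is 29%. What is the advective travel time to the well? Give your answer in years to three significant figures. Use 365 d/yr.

10.2 years

Hydraulic gradient i = (274.93 − 271.98) / 211 = 2.95 / 211 = 0.01398
Specific discharge q = 6.37 × 0.01398 = 0.08906 m/d
Average linear velocity = 0.08906 / 0.29 = 0.3071 m/d
L = 1.14 km = 1140 m
t = L / v = 1140 / 0.3071 = 3712 d
   = 3712 / 365 = 10.2 yr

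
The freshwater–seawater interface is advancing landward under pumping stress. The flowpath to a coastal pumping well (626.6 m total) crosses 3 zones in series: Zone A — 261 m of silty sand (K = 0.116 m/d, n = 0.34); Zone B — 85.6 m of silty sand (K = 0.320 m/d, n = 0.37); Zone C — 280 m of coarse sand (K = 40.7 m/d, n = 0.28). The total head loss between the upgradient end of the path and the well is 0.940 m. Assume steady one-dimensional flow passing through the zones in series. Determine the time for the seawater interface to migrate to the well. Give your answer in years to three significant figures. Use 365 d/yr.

1460 years

Continuity: the same q passes through each zone, so ΔH = q·Σ(L_j/K_j) — the zones act as resistances in series.
Σ(L/K) = 261/0.116 + 85.6/0.320 + 280/40.7 = 2250 + 267.5 + 6.880 = 2524 d
q = ΔH / Σ(L/K) = 0.940 / 2524 = 3.724e-4 m/d (same in every zone)
Zone A: v = q/n = 3.724e-4/0.34 = 0.001095 m/d → t_A = 261/0.001095 = 238300 d
Zone B: v = q/n = 3.724e-4/0.37 = 0.001006 m/d → t_B = 85.6/0.001006 = 85060 d
Zone C: v = q/n = 3.724e-4/0.28 = 0.001330 m/d → t_C = 280/0.001330 = 210500 d
Total t = 238300 + 85060 + 210500 = 533900 d
   = 533900 / 365 = 1460 yr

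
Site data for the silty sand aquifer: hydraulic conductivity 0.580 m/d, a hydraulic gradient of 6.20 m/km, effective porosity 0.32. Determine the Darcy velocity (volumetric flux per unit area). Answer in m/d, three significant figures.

0.00360 m/d

q = Ki = 0.580 × 0.0062 = 0.003596 m/d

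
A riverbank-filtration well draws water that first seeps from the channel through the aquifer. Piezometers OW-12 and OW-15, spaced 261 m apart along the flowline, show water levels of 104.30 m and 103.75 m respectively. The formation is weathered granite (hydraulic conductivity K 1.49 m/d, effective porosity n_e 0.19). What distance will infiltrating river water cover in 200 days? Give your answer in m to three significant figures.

Hydraulic gradient i = (104.30 − 103.75) / 261 = 0.55 / 261 = 0.002107
q = Ki = 1.49 × 0.002107 = 0.003140 m/d
v = Ki/n = 1.49·0.002107/0.19 = 0.01653 m/d
L = v × T = 0.01653 × 200 = 3.305 m

3.31 m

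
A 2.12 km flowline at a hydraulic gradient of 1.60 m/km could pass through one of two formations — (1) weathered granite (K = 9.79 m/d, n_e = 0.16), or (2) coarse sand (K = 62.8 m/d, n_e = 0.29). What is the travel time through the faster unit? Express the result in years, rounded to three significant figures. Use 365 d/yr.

Unit 1 (weathered granite): v = 9.79×0.0016/0.16 = 0.09790 m/d, t = 2120/0.09790 = 21650 d
Unit 2 (coarse sand): v = 62.8×0.0016/0.29 = 0.3465 m/d, t = 2120/0.3465 = 6119 d
Faster: 6119 d / 365 = 16.8 yr

16.8 years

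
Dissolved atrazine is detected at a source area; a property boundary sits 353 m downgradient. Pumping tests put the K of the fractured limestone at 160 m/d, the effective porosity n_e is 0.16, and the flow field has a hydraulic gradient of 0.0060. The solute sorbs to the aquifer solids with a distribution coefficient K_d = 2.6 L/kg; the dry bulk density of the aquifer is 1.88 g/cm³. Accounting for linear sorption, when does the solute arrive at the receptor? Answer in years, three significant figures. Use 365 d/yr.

5.09 years

q = Ki = 160 × 0.0060 = 0.9600 m/d
v = Ki/n = 160·0.0060/0.16 = 6.000 m/d
Retardation R = 1 + ρ_b·K_d/n = 1 + 1.88×2.6/0.16 = 31.55
Contaminant velocity v_c = v/R = 6.000/31.55 = 0.1902 m/d
t = L/v_c = 353/0.1902 = 1856 d
   = 1856/365 = 5.09 yr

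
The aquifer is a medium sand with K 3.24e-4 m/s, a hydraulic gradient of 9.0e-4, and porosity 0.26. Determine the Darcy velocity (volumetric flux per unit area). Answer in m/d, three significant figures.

K = 3.24e-4 m/s × 86400 s/d = 27.99 m/d
q = Ki = 27.99 × 9.0e-4 = 0.02519 m/d

0.0252 m/d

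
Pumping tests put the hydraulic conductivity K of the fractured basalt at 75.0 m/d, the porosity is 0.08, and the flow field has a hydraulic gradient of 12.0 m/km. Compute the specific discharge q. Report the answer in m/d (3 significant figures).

0.900 m/d

Specific discharge q = 75.0 × 0.012 = 0.9000 m/d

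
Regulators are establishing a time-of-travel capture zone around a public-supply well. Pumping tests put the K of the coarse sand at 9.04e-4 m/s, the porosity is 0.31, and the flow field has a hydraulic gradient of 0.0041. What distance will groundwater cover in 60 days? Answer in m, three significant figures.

62.0 m

K = 9.04e-4 m/s × 86400 s/d = 78.11 m/d
Specific discharge q = 78.11 × 0.0041 = 0.3202 m/d
v_s = q/n_e = 0.3202/0.31 = 1.033 m/d
L = v × T = 1.033 × 60 = 61.98 m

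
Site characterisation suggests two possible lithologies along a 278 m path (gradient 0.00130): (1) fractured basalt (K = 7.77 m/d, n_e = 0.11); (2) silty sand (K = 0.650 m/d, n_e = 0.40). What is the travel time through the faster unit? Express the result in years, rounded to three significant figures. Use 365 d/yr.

Unit 1 (fractured basalt): v = 7.77×0.0013/0.11 = 0.09183 m/d, t = 278/0.09183 = 3027 d
Unit 2 (silty sand): v = 0.650×0.0013/0.40 = 0.002113 m/d, t = 278/0.002113 = 131600 d
Faster: 3027 d / 365 = 8.29 yr

8.29 years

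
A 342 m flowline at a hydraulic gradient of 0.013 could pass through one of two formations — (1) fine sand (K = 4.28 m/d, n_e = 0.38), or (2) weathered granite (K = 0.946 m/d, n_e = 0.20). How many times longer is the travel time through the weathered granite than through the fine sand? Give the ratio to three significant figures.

Unit 1 (fine sand): v = 4.28×0.013/0.38 = 0.1464 m/d, t = 342/0.1464 = 2336 d
Unit 2 (weathered granite): v = 0.946×0.013/0.20 = 0.06149 m/d, t = 342/0.06149 = 5562 d
t(weathered granite) / t(fine sand) = 5562/2336 = 2.38

2.38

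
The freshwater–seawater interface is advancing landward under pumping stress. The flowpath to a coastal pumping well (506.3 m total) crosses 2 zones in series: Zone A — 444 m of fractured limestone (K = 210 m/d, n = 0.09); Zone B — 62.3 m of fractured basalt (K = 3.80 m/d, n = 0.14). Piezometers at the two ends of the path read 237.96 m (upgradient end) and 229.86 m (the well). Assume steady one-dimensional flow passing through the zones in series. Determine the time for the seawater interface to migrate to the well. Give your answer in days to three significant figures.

Total head drop ΔH = 237.96 − 229.86 = 8.10 m
Steady 1-D flow in series ⇒ the Darcy flux q is identical in every zone and the zone head losses add (resistances L/K in series).
Σ(L/K) = 444/210 + 62.3/3.80 = 2.114 + 16.39 = 18.51 d
q = ΔH / Σ(L/K) = 8.10 / 18.51 = 0.4376 m/d (same in every zone)
Zone A: v = q/n = 0.4376/0.09 = 4.862 m/d → t_A = 444/4.862 = 91.31 d
Zone B: v = q/n = 0.4376/0.14 = 3.126 m/d → t_B = 62.3/3.126 = 19.93 d
Total t = 91.31 + 19.93 = 111.2 d

111 days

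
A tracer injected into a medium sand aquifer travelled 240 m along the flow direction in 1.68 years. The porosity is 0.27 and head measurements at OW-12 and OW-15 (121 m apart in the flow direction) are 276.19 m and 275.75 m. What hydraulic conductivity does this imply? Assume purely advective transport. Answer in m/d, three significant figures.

Hydraulic gradient i = (276.19 − 275.75) / 121 = 0.44 / 121 = 0.003636
t = 1.68 years = 613.2 d
v = L / t = 240 / 613.2 = 0.3914 m/d
K = v · n / i = 0.3914 × 0.27 / 0.003636 = 29.1 m/d

29.1 m/d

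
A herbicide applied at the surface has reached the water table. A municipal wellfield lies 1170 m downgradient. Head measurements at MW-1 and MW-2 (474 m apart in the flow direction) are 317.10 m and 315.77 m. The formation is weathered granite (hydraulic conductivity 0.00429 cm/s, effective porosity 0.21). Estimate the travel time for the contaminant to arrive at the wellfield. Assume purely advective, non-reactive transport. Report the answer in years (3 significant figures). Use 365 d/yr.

64.7 years

Hydraulic gradient i = (317.10 − 315.77) / 474 = 1.33 / 474 = 0.002806
K = 0.00429 cm/s × 864 = 3.707 m/d
Specific discharge q = 3.707 × 0.002806 = 0.01040 m/d
v = Ki/n = 3.707·0.002806/0.21 = 0.04953 m/d
t = L / v = 1170 / 0.04953 = 23620 d
   = 23620 / 365 = 64.7 yr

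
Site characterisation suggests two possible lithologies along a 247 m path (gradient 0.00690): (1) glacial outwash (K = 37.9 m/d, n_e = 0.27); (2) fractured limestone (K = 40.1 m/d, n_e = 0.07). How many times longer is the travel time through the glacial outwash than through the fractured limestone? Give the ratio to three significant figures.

Unit 1 (glacial outwash): v = 37.9×0.0069/0.27 = 0.9686 m/d, t = 247/0.9686 = 255.0 d
Unit 2 (fractured limestone): v = 40.1×0.0069/0.07 = 3.953 m/d, t = 247/3.953 = 62.49 d
t(glacial outwash) / t(fractured limestone) = 255.0/62.49 = 4.08

4.08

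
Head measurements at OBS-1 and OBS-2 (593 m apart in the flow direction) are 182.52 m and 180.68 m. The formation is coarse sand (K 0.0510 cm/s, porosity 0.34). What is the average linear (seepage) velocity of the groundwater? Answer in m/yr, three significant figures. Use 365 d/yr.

Hydraulic gradient i = (182.52 − 180.68) / 593 = 1.84 / 593 = 0.003103
K = 0.0510 cm/s × 864 = 44.06 m/d
Specific discharge q = 44.06 × 0.003103 = 0.1367 m/d
v = Ki/n = 44.06·0.003103/0.34 = 0.4021 m/d
   = 0.4021 × 365 = 147 m/yr

147 m/yr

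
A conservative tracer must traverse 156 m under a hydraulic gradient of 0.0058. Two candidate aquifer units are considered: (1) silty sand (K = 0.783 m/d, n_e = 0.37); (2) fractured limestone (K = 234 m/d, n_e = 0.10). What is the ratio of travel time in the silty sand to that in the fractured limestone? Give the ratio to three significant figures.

Unit 1 (silty sand): v = 0.783×0.0058/0.37 = 0.01227 m/d, t = 156/0.01227 = 12710 d
Unit 2 (fractured limestone): v = 234×0.0058/0.10 = 13.57 m/d, t = 156/13.57 = 11.49 d
t(silty sand) / t(fractured limestone) = 12710/11.49 = 1110

1110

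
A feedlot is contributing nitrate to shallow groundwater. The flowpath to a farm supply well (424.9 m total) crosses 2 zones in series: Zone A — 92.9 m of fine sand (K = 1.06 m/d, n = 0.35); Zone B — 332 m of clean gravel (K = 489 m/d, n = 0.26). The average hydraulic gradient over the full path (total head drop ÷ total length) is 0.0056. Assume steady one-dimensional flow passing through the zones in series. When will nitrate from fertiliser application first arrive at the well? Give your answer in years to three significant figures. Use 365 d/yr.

12.1 years

For zones in series the flux q is common to all zones; the equivalent conductivity is the harmonic (thickness-weighted) mean, K_eq = L_total / Σ(L_j/K_j).
Σ(L/K) = 92.9/1.06 + 332/489 = 87.64 + 0.6789 = 88.32 d
K_eq = L_total / Σ(L/K) = 424.9 / 88.32 = 4.811 m/d
q = K_eq · i = 4.811 × 0.0056 = 0.02694 m/d (same in every zone)
Zone A: v = q/n = 0.02694/0.35 = 0.07697 m/d → t_A = 92.9/0.07697 = 1207 d
Zone B: v = q/n = 0.02694/0.26 = 0.1036 m/d → t_B = 332/0.1036 = 3204 d
Total t = 1207 + 3204 = 4411 d
   = 4411 / 365 = 12.1 yr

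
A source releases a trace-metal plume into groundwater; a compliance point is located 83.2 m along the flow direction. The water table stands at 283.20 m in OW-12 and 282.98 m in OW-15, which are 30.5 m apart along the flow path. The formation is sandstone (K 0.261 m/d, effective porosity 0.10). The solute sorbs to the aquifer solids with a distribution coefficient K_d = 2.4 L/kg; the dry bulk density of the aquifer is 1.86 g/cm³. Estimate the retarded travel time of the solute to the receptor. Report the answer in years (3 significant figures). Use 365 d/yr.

Hydraulic gradient i = (283.20 − 282.98) / 30.5 = 0.22 / 30.5 = 0.007213
q = Ki = 0.261 × 0.007213 = 0.001883 m/d
v = Ki/n = 0.261·0.007213/0.10 = 0.01883 m/d
Retardation R = 1 + ρ_b·K_d/n = 1 + 1.86×2.4/0.10 = 45.64
Contaminant velocity v_c = v/R = 0.01883/45.64 = 4.125e-4 m/d
t = L/v_c = 83.2/4.125e-4 = 201700 d
   = 201700/365 = 553 yr

553 years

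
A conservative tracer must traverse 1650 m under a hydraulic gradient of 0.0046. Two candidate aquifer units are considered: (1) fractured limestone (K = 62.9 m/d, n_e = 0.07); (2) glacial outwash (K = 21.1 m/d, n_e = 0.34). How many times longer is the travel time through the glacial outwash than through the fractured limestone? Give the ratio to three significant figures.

Unit 1 (fractured limestone): v = 62.9×0.0046/0.07 = 4.133 m/d, t = 1650/4.133 = 399.2 d
Unit 2 (glacial outwash): v = 21.1×0.0046/0.34 = 0.2855 m/d, t = 1650/0.2855 = 5780 d
t(glacial outwash) / t(fractured limestone) = 5780/399.2 = 14.5

14.5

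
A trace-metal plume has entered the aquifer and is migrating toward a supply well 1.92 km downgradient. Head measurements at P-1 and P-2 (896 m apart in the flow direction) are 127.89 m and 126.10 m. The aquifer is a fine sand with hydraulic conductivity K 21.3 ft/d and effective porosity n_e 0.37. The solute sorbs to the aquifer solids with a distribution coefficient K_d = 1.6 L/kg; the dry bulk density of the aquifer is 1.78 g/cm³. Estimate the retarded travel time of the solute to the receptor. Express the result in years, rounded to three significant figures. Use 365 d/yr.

Hydraulic gradient i = (127.89 − 126.10) / 896 = 1.79 / 896 = 0.001998
K = 21.3 ft/d × 0.3048 = 6.492 m/d
Specific discharge q = 6.492 × 0.001998 = 0.01297 m/d
v_s = q/n_e = 0.01297/0.37 = 0.03505 m/d
Retardation R = 1 + ρ_b·K_d/n = 1 + 1.78×1.6/0.37 = 8.697
Contaminant velocity v_c = v/R = 0.03505/8.697 = 0.004030 m/d
L = 1.92 km = 1920 m
t = L/v_c = 1920/0.004030 = 476400 d
   = 476400/365 = 1310 yr

1310 years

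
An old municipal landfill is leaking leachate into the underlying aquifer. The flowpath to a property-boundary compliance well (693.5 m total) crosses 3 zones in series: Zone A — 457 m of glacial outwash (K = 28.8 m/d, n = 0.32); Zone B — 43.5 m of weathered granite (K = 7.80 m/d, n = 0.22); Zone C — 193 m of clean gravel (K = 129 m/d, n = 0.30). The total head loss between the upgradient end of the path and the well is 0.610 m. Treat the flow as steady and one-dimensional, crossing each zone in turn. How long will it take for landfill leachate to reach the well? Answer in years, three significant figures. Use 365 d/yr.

Steady 1-D flow in series ⇒ the Darcy flux q is identical in every zone and the zone head losses add (resistances L/K in series).
Σ(L/K) = 457/28.8 + 43.5/7.80 + 193/129 = 15.87 + 5.577 + 1.496 = 22.94 d
q = ΔH / Σ(L/K) = 0.610 / 22.94 = 0.02659 m/d (same in every zone)
Zone A: v = q/n = 0.02659/0.32 = 0.08309 m/d → t_A = 457/0.08309 = 5500 d
Zone B: v = q/n = 0.02659/0.22 = 0.1209 m/d → t_B = 43.5/0.1209 = 359.9 d
Zone C: v = q/n = 0.02659/0.30 = 0.08863 m/d → t_C = 193/0.08863 = 2178 d
Total t = 5500 + 359.9 + 2178 = 8037 d
   = 8037 / 365 = 22.0 yr

22.0 years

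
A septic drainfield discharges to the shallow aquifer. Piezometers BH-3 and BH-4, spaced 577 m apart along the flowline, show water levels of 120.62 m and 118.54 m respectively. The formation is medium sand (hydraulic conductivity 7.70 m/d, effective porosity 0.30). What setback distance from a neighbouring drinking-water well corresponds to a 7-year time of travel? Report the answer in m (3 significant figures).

236 m

Hydraulic gradient i = (120.62 − 118.54) / 577 = 2.08 / 577 = 0.003605
Specific discharge q = 7.70 × 0.003605 = 0.02776 m/d
Average linear velocity = 0.02776 / 0.30 = 0.09252 m/d
T = 7 yr × 365 = 2555 d
L = v × T = 0.09252 × 2555 = 236.4 m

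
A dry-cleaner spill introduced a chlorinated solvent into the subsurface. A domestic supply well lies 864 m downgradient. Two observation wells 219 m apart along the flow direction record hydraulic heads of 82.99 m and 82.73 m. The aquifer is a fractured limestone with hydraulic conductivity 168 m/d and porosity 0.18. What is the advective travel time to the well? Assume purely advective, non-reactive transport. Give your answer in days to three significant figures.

780 days

Hydraulic gradient i = (82.99 − 82.73) / 219 = 0.26 / 219 = 0.001187
Specific discharge q = 168 × 0.001187 = 0.1995 m/d
v_s = q/n_e = 0.1995/0.18 = 1.108 m/d
t = L / v = 864 / 1.108 = 779.7 d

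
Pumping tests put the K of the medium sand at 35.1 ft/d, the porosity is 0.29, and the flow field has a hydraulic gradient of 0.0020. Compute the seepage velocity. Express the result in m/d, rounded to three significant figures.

0.0738 m/d

K = 35.1 ft/d × 0.3048 = 10.70 m/d
q = Ki = 10.70 × 0.0020 = 0.02140 m/d
Average linear velocity = 0.02140 / 0.29 = 0.07378 m/d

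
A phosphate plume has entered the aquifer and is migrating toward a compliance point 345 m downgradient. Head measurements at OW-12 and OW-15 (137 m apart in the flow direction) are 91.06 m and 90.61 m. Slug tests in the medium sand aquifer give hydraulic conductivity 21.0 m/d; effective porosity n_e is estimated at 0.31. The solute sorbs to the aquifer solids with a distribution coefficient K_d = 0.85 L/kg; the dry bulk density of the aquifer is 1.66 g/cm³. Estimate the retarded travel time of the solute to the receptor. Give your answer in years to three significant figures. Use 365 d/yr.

Hydraulic gradient i = (91.06 − 90.61) / 137 = 0.45 / 137 = 0.003285
Specific discharge q = 21.0 × 0.003285 = 0.06898 m/d
v_s = q/n_e = 0.06898/0.31 = 0.2225 m/d
Retardation R = 1 + ρ_b·K_d/n = 1 + 1.66×0.85/0.31 = 5.552
Contaminant velocity v_c = v/R = 0.2225/5.552 = 0.04008 m/d
t = L/v_c = 345/0.04008 = 8608 d
   = 8608/365 = 23.6 yr

23.6 years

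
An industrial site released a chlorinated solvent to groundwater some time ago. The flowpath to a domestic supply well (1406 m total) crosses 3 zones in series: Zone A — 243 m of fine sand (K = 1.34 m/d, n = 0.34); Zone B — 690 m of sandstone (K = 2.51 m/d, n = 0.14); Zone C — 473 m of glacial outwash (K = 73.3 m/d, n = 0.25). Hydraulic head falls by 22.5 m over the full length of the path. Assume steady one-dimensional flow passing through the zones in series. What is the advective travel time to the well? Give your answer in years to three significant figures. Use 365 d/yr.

16.8 years

Continuity: the same q passes through each zone, so ΔH = q·Σ(L_j/K_j) — the zones act as resistances in series.
Σ(L/K) = 243/1.34 + 690/2.51 + 473/73.3 = 181.3 + 274.9 + 6.453 = 462.7 d
q = ΔH / Σ(L/K) = 22.5 / 462.7 = 0.04863 m/d (same in every zone)
Zone A: v = q/n = 0.04863/0.34 = 0.1430 m/d → t_A = 243/0.1430 = 1699 d
Zone B: v = q/n = 0.04863/0.14 = 0.3473 m/d → t_B = 690/0.3473 = 1987 d
Zone C: v = q/n = 0.04863/0.25 = 0.1945 m/d → t_C = 473/0.1945 = 2432 d
Total t = 1699 + 1987 + 2432 = 6117 d
   = 6117 / 365 = 16.8 yr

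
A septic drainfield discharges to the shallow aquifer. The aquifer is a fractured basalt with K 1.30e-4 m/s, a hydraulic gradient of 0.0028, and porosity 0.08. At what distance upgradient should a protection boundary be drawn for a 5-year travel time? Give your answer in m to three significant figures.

717 m

K = 1.30e-4 m/s × 86400 s/d = 11.23 m/d
Darcy flux q = K·i = 11.23 × 0.0028 = 0.03145 m/d
Seepage velocity v = q / n = 0.03145 / 0.08 = 0.3931 m/d
T = 5 yr × 365 = 1825 d
L = v × T = 0.3931 × 1825 = 717.4 m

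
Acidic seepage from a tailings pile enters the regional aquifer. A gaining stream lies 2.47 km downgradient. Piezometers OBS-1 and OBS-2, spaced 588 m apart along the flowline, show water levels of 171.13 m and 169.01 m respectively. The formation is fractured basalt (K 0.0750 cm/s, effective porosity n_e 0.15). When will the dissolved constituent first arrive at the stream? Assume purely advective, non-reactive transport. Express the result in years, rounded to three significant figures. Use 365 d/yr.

4.34 years

Hydraulic gradient i = (171.13 − 169.01) / 588 = 2.12 / 588 = 0.003605
K = 0.0750 cm/s × 864 = 64.80 m/d
Darcy flux q = K·i = 64.80 × 0.003605 = 0.2336 m/d
Average linear velocity = 0.2336 / 0.15 = 1.558 m/d
L = 2.47 km = 2470 m
t = L / v = 2470 / 1.558 = 1586 d
   = 1586 / 365 = 4.34 yr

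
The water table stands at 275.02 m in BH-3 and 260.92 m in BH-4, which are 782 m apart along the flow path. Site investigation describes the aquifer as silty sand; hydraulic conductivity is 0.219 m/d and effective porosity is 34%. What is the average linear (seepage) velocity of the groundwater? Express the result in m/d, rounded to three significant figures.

Hydraulic gradient i = (275.02 − 260.92) / 782 = 14.10 / 782 = 0.01803
Darcy flux q = K·i = 0.219 × 0.01803 = 0.003949 m/d
v = Ki/n = 0.219·0.01803/0.34 = 0.01161 m/d

0.0116 m/d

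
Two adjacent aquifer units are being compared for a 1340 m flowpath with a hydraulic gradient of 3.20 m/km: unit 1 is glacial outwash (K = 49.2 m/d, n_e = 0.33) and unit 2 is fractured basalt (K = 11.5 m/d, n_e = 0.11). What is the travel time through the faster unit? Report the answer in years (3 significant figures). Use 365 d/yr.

7.70 years

Unit 1 (glacial outwash): v = 49.2×0.0032/0.33 = 0.4771 m/d, t = 1340/0.4771 = 2809 d
Unit 2 (fractured basalt): v = 11.5×0.0032/0.11 = 0.3345 m/d, t = 1340/0.3345 = 4005 d
Faster: 2809 d / 365 = 7.70 yr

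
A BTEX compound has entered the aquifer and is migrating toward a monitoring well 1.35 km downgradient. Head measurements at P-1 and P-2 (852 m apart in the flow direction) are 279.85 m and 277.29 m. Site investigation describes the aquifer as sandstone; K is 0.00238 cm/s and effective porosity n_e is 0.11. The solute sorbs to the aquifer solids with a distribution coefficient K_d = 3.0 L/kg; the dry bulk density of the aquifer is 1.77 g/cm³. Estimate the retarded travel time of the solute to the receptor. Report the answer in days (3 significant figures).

Hydraulic gradient i = (279.85 − 277.29) / 852 = 2.56 / 852 = 0.003005
K = 0.00238 cm/s × 864 = 2.056 m/d
Darcy flux q = K·i = 2.056 × 0.003005 = 0.006179 m/d
v = Ki/n = 2.056·0.003005/0.11 = 0.05617 m/d
Retardation R = 1 + ρ_b·K_d/n = 1 + 1.77×3.0/0.11 = 49.27
Contaminant velocity v_c = v/R = 0.05617/49.27 = 0.001140 m/d
L = 1.35 km = 1350 m
t = L/v_c = 1350/0.001140 = 1.184e6 d

1.18e6 days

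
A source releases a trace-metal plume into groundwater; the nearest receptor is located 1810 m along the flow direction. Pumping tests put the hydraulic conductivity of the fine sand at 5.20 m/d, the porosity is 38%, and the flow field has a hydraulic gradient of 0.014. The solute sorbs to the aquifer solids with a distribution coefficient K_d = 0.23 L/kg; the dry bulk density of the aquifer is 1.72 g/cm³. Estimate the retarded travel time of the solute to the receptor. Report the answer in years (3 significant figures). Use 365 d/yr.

52.8 years

Darcy flux q = K·i = 5.20 × 0.014 = 0.07280 m/d
v = Ki/n = 5.20·0.014/0.38 = 0.1916 m/d
Retardation R = 1 + ρ_b·K_d/n = 1 + 1.72×0.23/0.38 = 2.041
Contaminant velocity v_c = v/R = 0.1916/2.041 = 0.09386 m/d
t = L/v_c = 1810/0.09386 = 19280 d
   = 19280/365 = 52.8 yr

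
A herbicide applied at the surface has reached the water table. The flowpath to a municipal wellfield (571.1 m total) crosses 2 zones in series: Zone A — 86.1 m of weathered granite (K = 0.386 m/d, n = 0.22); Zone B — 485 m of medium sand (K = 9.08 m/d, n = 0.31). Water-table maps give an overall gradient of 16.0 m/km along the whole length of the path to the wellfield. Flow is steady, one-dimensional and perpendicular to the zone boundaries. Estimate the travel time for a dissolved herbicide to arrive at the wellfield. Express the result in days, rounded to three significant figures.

For zones in series the flux q is common to all zones; the equivalent conductivity is the harmonic (thickness-weighted) mean, K_eq = L_total / Σ(L_j/K_j).
Σ(L/K) = 86.1/0.386 + 485/9.08 = 223.1 + 53.41 = 276.5 d
K_eq = L_total / Σ(L/K) = 571.1 / 276.5 = 2.066 m/d
q = K_eq · i = 2.066 × 0.016 = 0.03305 m/d (same in every zone)
Zone A: v = q/n = 0.03305/0.22 = 0.1502 m/d → t_A = 86.1/0.1502 = 573.1 d
Zone B: v = q/n = 0.03305/0.31 = 0.1066 m/d → t_B = 485/0.1066 = 4549 d
Total t = 573.1 + 4549 = 5122 d

5120 days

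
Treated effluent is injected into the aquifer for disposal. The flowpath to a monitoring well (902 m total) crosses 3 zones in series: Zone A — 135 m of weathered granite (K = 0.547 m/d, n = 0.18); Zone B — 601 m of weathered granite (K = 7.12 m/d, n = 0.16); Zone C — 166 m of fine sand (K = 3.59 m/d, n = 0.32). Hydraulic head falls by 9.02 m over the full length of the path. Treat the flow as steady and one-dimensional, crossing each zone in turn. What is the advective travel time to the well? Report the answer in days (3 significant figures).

Steady 1-D flow in series ⇒ the Darcy flux q is identical in every zone and the zone head losses add (resistances L/K in series).
Σ(L/K) = 135/0.547 + 601/7.12 + 166/3.59 = 246.8 + 84.41 + 46.24 = 377.5 d
q = ΔH / Σ(L/K) = 9.02 / 377.5 = 0.02390 m/d (same in every zone)
Zone A: v = q/n = 0.02390/0.18 = 0.1328 m/d → t_A = 135/0.1328 = 1017 d
Zone B: v = q/n = 0.02390/0.16 = 0.1494 m/d → t_B = 601/0.1494 = 4024 d
Zone C: v = q/n = 0.02390/0.32 = 0.07468 m/d → t_C = 166/0.07468 = 2223 d
Total t = 1017 + 4024 + 2223 = 7264 d

7260 days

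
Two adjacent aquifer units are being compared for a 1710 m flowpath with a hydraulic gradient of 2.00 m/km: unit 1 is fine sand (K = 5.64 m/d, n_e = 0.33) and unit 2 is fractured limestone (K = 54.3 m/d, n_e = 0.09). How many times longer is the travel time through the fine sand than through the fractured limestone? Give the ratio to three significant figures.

Unit 1 (fine sand): v = 5.64×0.0020/0.33 = 0.03418 m/d, t = 1710/0.03418 = 50030 d
Unit 2 (fractured limestone): v = 54.3×0.0020/0.09 = 1.207 m/d, t = 1710/1.207 = 1417 d
t(fine sand) / t(fractured limestone) = 50030/1417 = 35.3

35.3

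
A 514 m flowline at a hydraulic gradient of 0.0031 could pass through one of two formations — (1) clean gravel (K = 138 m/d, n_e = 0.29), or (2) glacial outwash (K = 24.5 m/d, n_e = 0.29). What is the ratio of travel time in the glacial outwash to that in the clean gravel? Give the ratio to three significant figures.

5.63

Unit 1 (clean gravel): v = 138×0.0031/0.29 = 1.475 m/d, t = 514/1.475 = 348.4 d
Unit 2 (glacial outwash): v = 24.5×0.0031/0.29 = 0.2619 m/d, t = 514/0.2619 = 1963 d
t(glacial outwash) / t(clean gravel) = 1963/348.4 = 5.63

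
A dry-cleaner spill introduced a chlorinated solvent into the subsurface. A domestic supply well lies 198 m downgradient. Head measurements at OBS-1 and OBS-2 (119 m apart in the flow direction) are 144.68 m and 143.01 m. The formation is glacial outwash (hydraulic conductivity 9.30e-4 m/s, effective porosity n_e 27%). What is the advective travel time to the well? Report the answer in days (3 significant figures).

Hydraulic gradient i = (144.68 − 143.01) / 119 = 1.67 / 119 = 0.01403
K = 9.30e-4 m/s × 86400 s/d = 80.35 m/d
Specific discharge q = 80.35 × 0.01403 = 1.128 m/d
v = Ki/n = 80.35·0.01403/0.27 = 4.176 m/d
t = L / v = 198 / 4.176 = 47.41 d

47.4 days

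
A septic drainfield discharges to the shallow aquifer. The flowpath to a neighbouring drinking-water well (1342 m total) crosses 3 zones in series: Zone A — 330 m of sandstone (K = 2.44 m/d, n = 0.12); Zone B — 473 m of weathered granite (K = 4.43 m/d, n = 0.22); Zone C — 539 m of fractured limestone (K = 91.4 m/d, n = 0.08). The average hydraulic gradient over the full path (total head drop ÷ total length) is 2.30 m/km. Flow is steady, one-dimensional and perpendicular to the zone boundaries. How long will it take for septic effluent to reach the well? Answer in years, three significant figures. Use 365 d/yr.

41.1 years

For zones in series the flux q is common to all zones; the equivalent conductivity is the harmonic (thickness-weighted) mean, K_eq = L_total / Σ(L_j/K_j).
Σ(L/K) = 330/2.44 + 473/4.43 + 539/91.4 = 135.2 + 106.8 + 5.897 = 247.9 d
K_eq = L_total / Σ(L/K) = 1342 / 247.9 = 5.413 m/d
q = K_eq · i = 5.413 × 0.0023 = 0.01245 m/d (same in every zone)
Zone A: v = q/n = 0.01245/0.12 = 0.1038 m/d → t_A = 330/0.1038 = 3181 d
Zone B: v = q/n = 0.01245/0.22 = 0.05659 m/d → t_B = 473/0.05659 = 8358 d
Zone C: v = q/n = 0.01245/0.08 = 0.1556 m/d → t_C = 539/0.1556 = 3463 d
Total t = 3181 + 8358 + 3463 = 15000 d
   = 15000 / 365 = 41.1 yr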